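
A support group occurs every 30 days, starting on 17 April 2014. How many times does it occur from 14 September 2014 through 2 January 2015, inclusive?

Occurrences land 30·i days after 17 April 2014 for i = 0, 1, 2, …
14 September 2014 is 150 days after the start; 150 ÷ 30 = 5 remainder 0. First occurrence in the window: #6 on 14 September 2014 (5×30 = 150 days in).
2 January 2015 is 260 days after the start; 260 ÷ 30 = 8 remainder 20. Last occurrence in the window: #9 on 13 December 2014.
Occurrences #6 through #9: 4 in total.

4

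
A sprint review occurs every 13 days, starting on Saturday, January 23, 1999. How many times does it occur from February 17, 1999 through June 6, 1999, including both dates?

Occurrences land 13·i days after January 23, 1999 for i = 0, 1, 2, …
February 17, 1999 is 25 days after the start; 25 ÷ 13 = 1 remainder 12; since the remainder is 12, round up to i = 2. First occurrence in the window: #3 on February 18, 1999 (2×13 = 26 days in).
June 6, 1999 is 134 days after the start; 134 ÷ 13 = 10 remainder 4. Last occurrence in the window: #11 on June 2, 1999.
Occurrences #3 through #11: 9 in total.

9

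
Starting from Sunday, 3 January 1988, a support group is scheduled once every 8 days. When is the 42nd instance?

26 November 1988

The 42nd occurrence is 41 intervals after the first: 41 × 8 = 328 days after 3 January 1988.
January has 31 days — 28 days to the end of January leaves 300.
February has 29 days (271 left).
March has 31 days (240 left).
April has 30 days (210 left).
May has 31 days (179 left).
June has 30 days (149 left).
July has 31 days (118 left).
August has 31 days (87 left).
September has 30 days (57 left).
October has 31 days (26 left).
26 days into November → 26 November 1988.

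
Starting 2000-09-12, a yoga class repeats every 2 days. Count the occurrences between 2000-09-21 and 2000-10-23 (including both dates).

Occurrences land 2·i days after 2000-09-12 for i = 0, 1, 2, …
2000-09-21 is 9 days after the start; 9 ÷ 2 = 4 remainder 1; since the remainder is 1, round up to i = 5. First occurrence in the window: #6 on 2000-09-22 (5×2 = 10 days in).
2000-10-23 is 41 days after the start; 41 ÷ 2 = 20 remainder 1. Last occurrence in the window: #21 on 2000-10-22.
Occurrences #6 through #21: 16 in total.

16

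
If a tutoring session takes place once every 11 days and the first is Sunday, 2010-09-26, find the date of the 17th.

The 17th occurrence is 16 intervals after the first: 16 × 11 = 176 days after 2010-09-26.
September has 30 days — 4 days to the end of September leaves 172.
October has 31 days (141 left).
November has 30 days (111 left).
December has 31 days (80 left).
January has 31 days (49 left).
February has 28 days (21 left).
21 days into March → 2011-03-21.

2011-03-21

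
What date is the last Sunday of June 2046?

The first Sunday of June 2046 is June 3.
June 2046 has 30 days. Adding weeks: 3, 10, 17, 24 — the last one ≤ 30 is the 24th.

24 June 2046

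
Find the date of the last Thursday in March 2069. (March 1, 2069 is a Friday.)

2069-03-28

March 2069 begins on a Friday, so the first Thursday is March 7 (6 days later).
March 2069 has 31 days. Adding weeks: 7, 14, 21, 28 — the last one ≤ 31 is the 28th.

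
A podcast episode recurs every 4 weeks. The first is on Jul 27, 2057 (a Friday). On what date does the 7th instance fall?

Jan 11, 2058

The 7th occurrence is 6 intervals after the first: 6 × 28 = 168 days after Jul 27, 2057.
Jul has 31 days — 4 days to the end of Jul leaves 164.
Aug has 31 days (133 left).
Sep has 30 days (103 left).
Oct has 31 days (72 left).
Nov has 30 days (42 left).
Dec has 31 days (11 left).
11 days into Jan → Jan 11, 2058.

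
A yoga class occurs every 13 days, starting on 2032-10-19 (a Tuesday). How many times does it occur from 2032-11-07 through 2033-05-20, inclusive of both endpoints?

Occurrences land 13·i days after 2032-10-19 for i = 0, 1, 2, …
2032-11-07 is 19 days after the start; 19 ÷ 13 = 1 remainder 6; since the remainder is 6, round up to i = 2. First occurrence in the window: #3 on 2032-11-14 (2×13 = 26 days in).
2033-05-20 is 213 days after the start; 213 ÷ 13 = 16 remainder 5. Last occurrence in the window: #17 on 2033-05-15.
Occurrences #3 through #17: 15 in total.

15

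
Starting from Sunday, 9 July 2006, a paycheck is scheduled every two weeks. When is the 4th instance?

The 4th occurrence is 3 intervals after the first: 3 × 14 = 42 days after 9 July 2006.
July has 31 days — 22 days to the end of July leaves 20.
20 days into August → 20 August 2006.

20 August 2006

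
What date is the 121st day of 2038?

January has 31 days (121 − 31 = 90 remain).
February has 28 days (90 − 28 = 62 remain).
March has 31 days (62 − 31 = 31 remain).
April has 30 days (31 − 30 = 1 remain).
1 into May → May 1.

2038-05-01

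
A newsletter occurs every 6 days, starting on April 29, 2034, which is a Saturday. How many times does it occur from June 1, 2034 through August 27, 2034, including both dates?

Occurrences land 6·i days after April 29, 2034 for i = 0, 1, 2, …
June 1, 2034 is 33 days after the start; 33 ÷ 6 = 5 remainder 3; since the remainder is 3, round up to i = 6. First occurrence in the window: #7 on June 4, 2034 (6×6 = 36 days in).
August 27, 2034 is 120 days after the start; 120 ÷ 6 = 20 remainder 0. Last occurrence in the window: #21 on August 27, 2034.
Occurrences #7 through #21: 15 in total.

15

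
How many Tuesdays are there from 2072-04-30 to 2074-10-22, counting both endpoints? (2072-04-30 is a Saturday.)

2072-04-30 is a Saturday; the first Tuesday on or after it is 2072-05-03 (3 days later).
From 2072-05-03 to 2074-10-22: 242 + 365 + 295 = 902 days (rest of 2072, 2073, to 2074-10-22 in 2074).
902 ÷ 7 = 128 full weeks with remainder 6, so 128 more Tuesdays after the first → 129.

129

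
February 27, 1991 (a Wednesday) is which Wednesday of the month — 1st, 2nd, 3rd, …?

Day 27 falls in week ⌈27/7⌉ of the month.
Days 1–7 hold the 1st Wednesday, 8–14 the 2nd, 15–21 the 3rd, 22–28 the 4th, 29–31 the 5th.
27 is in the range for the 4th.

4th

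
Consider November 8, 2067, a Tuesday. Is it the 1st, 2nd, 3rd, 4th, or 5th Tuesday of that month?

2nd

Day 8 falls in week ⌈8/7⌉ of the month.
Days 1–7 hold the 1st Tuesday, 8–14 the 2nd, 15–21 the 3rd, 22–28 the 4th, 29–31 the 5th.
8 is in the range for the 2nd.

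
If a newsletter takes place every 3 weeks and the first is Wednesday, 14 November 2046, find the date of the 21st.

The 21st occurrence is 20 intervals after the first: 20 × 21 = 420 days after 14 November 2046.
November has 30 days — 16 days to the end of November leaves 404.
From end of November to end of 2046 is 31 days (373 left).
2047 has 365 days (8 left).
8 days into January → 8 January 2048.

8 January 2048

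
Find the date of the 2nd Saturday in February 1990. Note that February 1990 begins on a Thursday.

10 February 1990

February 1990 begins on a Thursday, so the first Saturday is February 3 (2 days later).
The 2nd Saturday is 1 weeks later: 3 + 7 = 10.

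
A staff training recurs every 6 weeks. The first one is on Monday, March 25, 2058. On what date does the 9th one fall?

February 24, 2059

The 9th occurrence is 8 intervals after the first: 8 × 42 = 336 days after March 25, 2058.
March has 31 days — 6 days to the end of March leaves 330.
April has 30 days (300 left).
May has 31 days (269 left).
June has 30 days (239 left).
July has 31 days (208 left).
August has 31 days (177 left).
September has 30 days (147 left).
October has 31 days (116 left).
November has 30 days (86 left).
December has 31 days (55 left).
January has 31 days (24 left).
24 days into February → February 24, 2059.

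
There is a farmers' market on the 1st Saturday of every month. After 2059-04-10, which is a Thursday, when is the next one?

April 2059 starts on a Tuesday, so its 1st Saturday is 2059-04-05 (4 days in).
That is not after 2059-04-10, so look at May 2059.
May 2059 starts on a Thursday, so its 1st Saturday is 2059-05-03 (2 days in).

2059-05-03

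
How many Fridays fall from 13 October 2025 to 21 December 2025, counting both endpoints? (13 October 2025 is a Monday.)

13 October 2025 is a Monday; the first Friday on or after it is 17 October 2025 (4 days later).
From 17 October 2025 to 21 December 2025: 14 + 30 + 21 = 65 days (rest of October, November, December).
65 ÷ 7 = 9 full weeks with remainder 2, so 9 more Fridays after the first → 10.

10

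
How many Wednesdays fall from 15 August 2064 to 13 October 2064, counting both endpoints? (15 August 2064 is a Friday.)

8

15 August 2064 is a Friday; the first Wednesday on or after it is 20 August 2064 (5 days later).
From 20 August 2064 to 13 October 2064: 11 + 30 + 13 = 54 days (rest of August, September, October).
54 ÷ 7 = 7 full weeks with remainder 5, so 7 more Wednesdays after the first → 8.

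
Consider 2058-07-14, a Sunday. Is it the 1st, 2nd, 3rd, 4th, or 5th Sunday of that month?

2nd

Day 14 falls in week ⌈14/7⌉ of the month.
Days 1–7 hold the 1st Sunday, 8–14 the 2nd, 15–21 the 3rd, 22–28 the 4th, 29–31 the 5th.
14 is in the range for the 2nd.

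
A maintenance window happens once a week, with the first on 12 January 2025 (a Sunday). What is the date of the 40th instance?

12 October 2025

The 40th occurrence is 39 intervals after the first: 39 × 7 = 273 days after 12 January 2025.
January has 31 days — 19 days to the end of January leaves 254.
February has 28 days (226 left).
March has 31 days (195 left).
April has 30 days (165 left).
May has 31 days (134 left).
June has 30 days (104 left).
July has 31 days (73 left).
August has 31 days (42 left).
September has 30 days (12 left).
12 days into October → 12 October 2025.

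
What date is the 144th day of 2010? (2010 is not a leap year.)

May 24, 2010

Jan has 31 days (144 − 31 = 113 remain).
Feb has 28 days (113 − 28 = 85 remain).
Mar has 31 days (85 − 31 = 54 remain).
Apr has 30 days (54 − 30 = 24 remain).
24 into May → May 24.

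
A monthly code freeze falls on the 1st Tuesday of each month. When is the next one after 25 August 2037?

August 2037 starts on a Saturday, so its 1st Tuesday is 4 August 2037 (3 days in).
That is not after 25 August 2037, so look at September 2037.
September 2037 starts on a Tuesday, so its 1st Tuesday is 1 September 2037.

1 September 2037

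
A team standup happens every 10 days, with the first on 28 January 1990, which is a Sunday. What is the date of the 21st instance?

16 August 1990

The 21st occurrence is 20 intervals after the first: 20 × 10 = 200 days after 28 January 1990.
January has 31 days — 3 days to the end of January leaves 197.
February has 28 days (169 left).
March has 31 days (138 left).
April has 30 days (108 left).
May has 31 days (77 left).
June has 30 days (47 left).
July has 31 days (16 left).
16 days into August → 16 August 1990.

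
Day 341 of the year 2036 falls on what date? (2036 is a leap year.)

January has 31 days (341 − 31 = 310 remain).
February has 29 days (310 − 29 = 281 remain).
March has 31 days (281 − 31 = 250 remain).
April has 30 days (250 − 30 = 220 remain).
May has 31 days (220 − 31 = 189 remain).
June has 30 days (189 − 30 = 159 remain).
July has 31 days (159 − 31 = 128 remain).
August has 31 days (128 − 31 = 97 remain).
September has 30 days (97 − 30 = 67 remain).
October has 31 days (67 − 31 = 36 remain).
November has 30 days (36 − 30 = 6 remain).
6 into December → December 6.

6 December 2036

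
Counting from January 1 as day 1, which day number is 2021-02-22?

53

Days in months before February: 31 = 31.
Plus 22 days into February → day 53.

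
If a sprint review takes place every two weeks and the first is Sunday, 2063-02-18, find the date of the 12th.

2063-07-22

The 12th occurrence is 11 intervals after the first: 11 × 14 = 154 days after 2063-02-18.
February has 28 days — 10 days to the end of February leaves 144.
March has 31 days (113 left).
April has 30 days (83 left).
May has 31 days (52 left).
June has 30 days (22 left).
22 days into July → 2063-07-22.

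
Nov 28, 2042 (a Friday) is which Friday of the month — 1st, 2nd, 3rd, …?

Day 28 falls in week ⌈28/7⌉ of the month.
Days 1–7 hold the 1st Friday, 8–14 the 2nd, 15–21 the 3rd, 22–28 the 4th, 29–31 the 5th.
28 is in the range for the 4th.

4th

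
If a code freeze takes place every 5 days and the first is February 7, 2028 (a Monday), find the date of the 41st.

August 25, 2028

The 41st occurrence is 40 intervals after the first: 40 × 5 = 200 days after February 7, 2028.
February has 29 days — 22 days to the end of February leaves 178.
March has 31 days (147 left).
April has 30 days (117 left).
May has 31 days (86 left).
June has 30 days (56 left).
July has 31 days (25 left).
25 days into August → August 25, 2028.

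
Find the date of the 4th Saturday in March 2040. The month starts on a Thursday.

March 2040 begins on a Thursday, so the first Saturday is March 3 (2 days later).
The 4th Saturday is 3 weeks later: 3 + 21 = 24.

24 March 2040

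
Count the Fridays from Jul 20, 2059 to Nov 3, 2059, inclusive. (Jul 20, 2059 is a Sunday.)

Jul 20, 2059 is a Sunday; the first Friday on or after it is Jul 25, 2059 (5 days later).
From Jul 25, 2059 to Nov 3, 2059: 6 + 31 + 30 + 31 + 3 = 101 days (rest of Jul, Aug, Sep, Oct, Nov).
101 ÷ 7 = 14 full weeks with remainder 3, so 14 more Fridays after the first → 15.

15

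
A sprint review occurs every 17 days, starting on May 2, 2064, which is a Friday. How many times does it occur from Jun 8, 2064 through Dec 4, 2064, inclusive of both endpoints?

10

Occurrences land 17·i days after May 2, 2064 for i = 0, 1, 2, …
Jun 8, 2064 is 37 days after the start; 37 ÷ 17 = 2 remainder 3; since the remainder is 3, round up to i = 3. First occurrence in the window: #4 on Jun 22, 2064 (3×17 = 51 days in).
Dec 4, 2064 is 216 days after the start; 216 ÷ 17 = 12 remainder 12. Last occurrence in the window: #13 on Nov 22, 2064.
Occurrences #4 through #13: 10 in total.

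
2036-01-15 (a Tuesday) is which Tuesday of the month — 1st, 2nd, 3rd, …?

3rd

Day 15 falls in week ⌈15/7⌉ of the month.
Days 1–7 hold the 1st Tuesday, 8–14 the 2nd, 15–21 the 3rd, 22–28 the 4th, 29–31 the 5th.
15 is in the range for the 3rd.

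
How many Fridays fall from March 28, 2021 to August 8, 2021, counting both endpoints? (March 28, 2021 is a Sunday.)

19

March 28, 2021 is a Sunday; the first Friday on or after it is April 2, 2021 (5 days later).
From April 2, 2021 to August 8, 2021: 28 + 31 + 30 + 31 + 8 = 128 days (rest of April, May, June, July, August).
128 ÷ 7 = 18 full weeks with remainder 2, so 18 more Fridays after the first → 19.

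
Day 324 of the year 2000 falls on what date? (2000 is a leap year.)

19 November 2000

January has 31 days (324 − 31 = 293 remain).
February has 29 days (293 − 29 = 264 remain).
March has 31 days (264 − 31 = 233 remain).
April has 30 days (233 − 30 = 203 remain).
May has 31 days (203 − 31 = 172 remain).
June has 30 days (172 − 30 = 142 remain).
July has 31 days (142 − 31 = 111 remain).
August has 31 days (111 − 31 = 80 remain).
September has 30 days (80 − 30 = 50 remain).
October has 31 days (50 − 31 = 19 remain).
19 into November → November 19.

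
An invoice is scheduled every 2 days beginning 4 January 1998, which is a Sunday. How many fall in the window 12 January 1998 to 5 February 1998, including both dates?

13

Occurrences land 2·i days after 4 January 1998 for i = 0, 1, 2, …
12 January 1998 is 8 days after the start; 8 ÷ 2 = 4 remainder 0. First occurrence in the window: #5 on 12 January 1998 (4×2 = 8 days in).
5 February 1998 is 32 days after the start; 32 ÷ 2 = 16 remainder 0. Last occurrence in the window: #17 on 5 February 1998.
Occurrences #5 through #17: 13 in total.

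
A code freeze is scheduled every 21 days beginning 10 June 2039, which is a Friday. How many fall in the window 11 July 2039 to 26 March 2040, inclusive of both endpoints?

12

Occurrences land 21·i days after 10 June 2039 for i = 0, 1, 2, …
11 July 2039 is 31 days after the start; 31 ÷ 21 = 1 remainder 10; since the remainder is 10, round up to i = 2. First occurrence in the window: #3 on 22 July 2039 (2×21 = 42 days in).
26 March 2040 is 290 days after the start; 290 ÷ 21 = 13 remainder 17. Last occurrence in the window: #14 on 9 March 2040.
Occurrences #3 through #14: 12 in total.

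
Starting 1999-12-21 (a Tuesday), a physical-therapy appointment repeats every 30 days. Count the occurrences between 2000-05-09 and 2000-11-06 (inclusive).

Occurrences land 30·i days after 1999-12-21 for i = 0, 1, 2, …
2000-05-09 is 140 days after the start; 140 ÷ 30 = 4 remainder 20; since the remainder is 20, round up to i = 5. First occurrence in the window: #6 on 2000-05-19 (5×30 = 150 days in).
2000-11-06 is 321 days after the start; 321 ÷ 30 = 10 remainder 21. Last occurrence in the window: #11 on 2000-10-16.
Occurrences #6 through #11: 6 in total.

6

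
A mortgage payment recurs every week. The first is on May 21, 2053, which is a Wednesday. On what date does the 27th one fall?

The 27th occurrence is 26 intervals after the first: 26 × 7 = 182 days after May 21, 2053.
May has 31 days — 10 days to the end of May leaves 172.
June has 30 days (142 left).
July has 31 days (111 left).
August has 31 days (80 left).
September has 30 days (50 left).
October has 31 days (19 left).
19 days into November → November 19, 2053.

November 19, 2053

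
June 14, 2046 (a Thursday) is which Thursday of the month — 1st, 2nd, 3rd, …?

Day 14 falls in week ⌈14/7⌉ of the month.
Days 1–7 hold the 1st Thursday, 8–14 the 2nd, 15–21 the 3rd, 22–28 the 4th, 29–31 the 5th.
14 is in the range for the 2nd.

2nd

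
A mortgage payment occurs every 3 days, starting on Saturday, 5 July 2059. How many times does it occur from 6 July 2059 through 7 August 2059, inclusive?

11

Occurrences land 3·i days after 5 July 2059 for i = 0, 1, 2, …
6 July 2059 is 1 day after the start; 1 ÷ 3 = 0 remainder 1; since the remainder is 1, round up to i = 1. First occurrence in the window: #2 on 8 July 2059 (1×3 = 3 days in).
7 August 2059 is 33 days after the start; 33 ÷ 3 = 11 remainder 0. Last occurrence in the window: #12 on 7 August 2059.
Occurrences #2 through #12: 11 in total.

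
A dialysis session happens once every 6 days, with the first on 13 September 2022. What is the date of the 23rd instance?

The 23rd occurrence is 22 intervals after the first: 22 × 6 = 132 days after 13 September 2022.
September has 30 days — 17 days to the end of September leaves 115.
October has 31 days (84 left).
November has 30 days (54 left).
December has 31 days (23 left).
23 days into January → 23 January 2023.

23 January 2023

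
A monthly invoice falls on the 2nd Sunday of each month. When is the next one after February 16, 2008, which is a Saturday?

March 9, 2008

February 2008 starts on a Friday; its first Sunday is the 3rd, so the 2nd Sunday is the 10th — February 10, 2008.
That is not after February 16, 2008, so look at March 2008.
March 2008 starts on a Saturday; its first Sunday is the 2nd, so the 2nd Sunday is the 9th — March 9, 2008.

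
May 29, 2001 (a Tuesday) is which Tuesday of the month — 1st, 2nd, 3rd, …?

Day 29 falls in week ⌈29/7⌉ of the month.
Days 1–7 hold the 1st Tuesday, 8–14 the 2nd, 15–21 the 3rd, 22–28 the 4th, 29–31 the 5th.
29 is in the range for the 5th.

5th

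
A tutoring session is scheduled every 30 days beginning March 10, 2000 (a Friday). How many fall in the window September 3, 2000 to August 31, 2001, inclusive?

12

Occurrences land 30·i days after March 10, 2000 for i = 0, 1, 2, …
September 3, 2000 is 177 days after the start; 177 ÷ 30 = 5 remainder 27; since the remainder is 27, round up to i = 6. First occurrence in the window: #7 on September 6, 2000 (6×30 = 180 days in).
August 31, 2001 is 539 days after the start; 539 ÷ 30 = 17 remainder 29. Last occurrence in the window: #18 on August 2, 2001.
Occurrences #7 through #18: 12 in total.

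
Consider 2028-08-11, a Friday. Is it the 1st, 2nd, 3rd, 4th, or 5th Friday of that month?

2nd

Day 11 falls in week ⌈11/7⌉ of the month.
Days 1–7 hold the 1st Friday, 8–14 the 2nd, 15–21 the 3rd, 22–28 the 4th, 29–31 the 5th.
11 is in the range for the 2nd.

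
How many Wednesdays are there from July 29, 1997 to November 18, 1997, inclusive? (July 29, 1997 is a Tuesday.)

July 29, 1997 is a Tuesday; the first Wednesday on or after it is July 30, 1997 (1 day later).
From July 30, 1997 to November 18, 1997: 1 + 31 + 30 + 31 + 18 = 111 days (rest of July, August, September, October, November).
111 ÷ 7 = 15 full weeks with remainder 6, so 15 more Wednesdays after the first → 16.

16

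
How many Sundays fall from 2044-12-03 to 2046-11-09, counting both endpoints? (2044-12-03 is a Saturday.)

2044-12-03 is a Saturday; the first Sunday on or after it is 2044-12-04 (1 day later).
From 2044-12-04 to 2046-11-09: 27 + 365 + 313 = 705 days (rest of 2044, 2045, to 2046-11-09 in 2046).
705 ÷ 7 = 100 full weeks with remainder 5, so 100 more Sundays after the first → 101.

101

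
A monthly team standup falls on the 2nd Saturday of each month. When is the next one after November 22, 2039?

December 10, 2039

November 2039 starts on a Tuesday; its first Saturday is the 5th, so the 2nd Saturday is the 12th — November 12, 2039.
That is not after November 22, 2039, so look at December 2039.
December 2039 starts on a Thursday; its first Saturday is the 3rd, so the 2nd Saturday is the 10th — December 10, 2039.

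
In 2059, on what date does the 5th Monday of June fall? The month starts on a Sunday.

2059-06-30

June 2059 begins on a Sunday, so the first Monday is June 2 (1 day later).
The 5th Monday is 4 weeks later: 2 + 28 = 30.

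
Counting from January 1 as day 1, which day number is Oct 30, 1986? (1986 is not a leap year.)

Days in months before Oct: 31 + 28 + 31 + 30 + 31 + 30 + 31 + 31 + 30 = 273.
Plus 30 days into Oct → day 303.

303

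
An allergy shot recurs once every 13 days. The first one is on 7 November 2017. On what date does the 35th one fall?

The 35th occurrence is 34 intervals after the first: 34 × 13 = 442 days after 7 November 2017.
November has 30 days — 23 days to the end of November leaves 419.
From end of November to end of 2017 is 31 days (388 left).
2018 has 365 days (23 left).
23 days into January → 23 January 2019.

23 January 2019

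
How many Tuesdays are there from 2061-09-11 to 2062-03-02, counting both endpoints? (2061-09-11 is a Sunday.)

25

2061-09-11 is a Sunday; the first Tuesday on or after it is 2061-09-13 (2 days later).
From 2061-09-13 to 2062-03-02: 17 + 31 + 30 + 31 + 31 + 28 + 2 = 170 days (rest of September, October, November, December, January, February, March).
170 ÷ 7 = 24 full weeks with remainder 2, so 24 more Tuesdays after the first → 25.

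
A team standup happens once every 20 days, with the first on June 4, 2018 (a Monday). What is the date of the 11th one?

December 21, 2018

The 11th occurrence is 10 intervals after the first: 10 × 20 = 200 days after June 4, 2018.
June has 30 days — 26 days to the end of June leaves 174.
July has 31 days (143 left).
August has 31 days (112 left).
September has 30 days (82 left).
October has 31 days (51 left).
November has 30 days (21 left).
21 days into December → December 21, 2018.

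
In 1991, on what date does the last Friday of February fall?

1991-02-22

February 1991 begins on a Friday, so the first Friday is February 1.
February 1991 has 28 days. Adding weeks: 1, 8, 15, 22 — the last one ≤ 28 is the 22nd.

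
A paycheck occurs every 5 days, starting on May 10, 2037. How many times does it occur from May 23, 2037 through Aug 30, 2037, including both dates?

Occurrences land 5·i days after May 10, 2037 for i = 0, 1, 2, …
May 23, 2037 is 13 days after the start; 13 ÷ 5 = 2 remainder 3; since the remainder is 3, round up to i = 3. First occurrence in the window: #4 on May 25, 2037 (3×5 = 15 days in).
Aug 30, 2037 is 112 days after the start; 112 ÷ 5 = 22 remainder 2. Last occurrence in the window: #23 on Aug 28, 2037.
Occurrences #4 through #23: 20 in total.

20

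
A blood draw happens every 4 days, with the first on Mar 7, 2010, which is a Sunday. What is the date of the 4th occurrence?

Mar 19, 2010

The 4th occurrence is 3 intervals after the first: 3 × 4 = 12 days after Mar 7, 2010.
12 days later is Mar 19, 2010.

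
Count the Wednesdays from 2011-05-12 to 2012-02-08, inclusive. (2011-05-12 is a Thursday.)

39

2011-05-12 is a Thursday; the first Wednesday on or after it is 2011-05-18 (6 days later).
From 2011-05-18 to 2012-02-08: 13 + 30 + 31 + 31 + 30 + 31 + 30 + 31 + 31 + 8 = 266 days (rest of May, June, July, August, September, October, November, December, January, February).
266 ÷ 7 = 38 full weeks with remainder 0, so 38 more Wednesdays after the first → 39.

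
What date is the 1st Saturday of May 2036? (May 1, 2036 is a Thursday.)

May 3, 2036

May 2036 begins on a Thursday, so the first Saturday is May 3 (2 days later).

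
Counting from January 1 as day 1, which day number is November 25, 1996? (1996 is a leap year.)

330

Days in months before November: 31 + 29 + 31 + 30 + 31 + 30 + 31 + 31 + 30 + 31 = 305.
Plus 25 days into November → day 330.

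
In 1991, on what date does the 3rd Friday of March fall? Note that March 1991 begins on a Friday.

March 15, 1991

March 1991 begins on a Friday, so the first Friday is March 1.
The 3rd Friday is 2 weeks later: 1 + 14 = 15.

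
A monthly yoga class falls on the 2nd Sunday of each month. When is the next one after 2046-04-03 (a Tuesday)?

April 2046 starts on a Sunday; its first Sunday is the 1st, so the 2nd Sunday is the 8th — 2046-04-08.
2046-04-08 is after 2046-04-03, so that is the next one.

2046-04-08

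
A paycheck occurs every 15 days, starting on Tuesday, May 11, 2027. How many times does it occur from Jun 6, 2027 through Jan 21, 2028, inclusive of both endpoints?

Occurrences land 15·i days after May 11, 2027 for i = 0, 1, 2, …
Jun 6, 2027 is 26 days after the start; 26 ÷ 15 = 1 remainder 11; since the remainder is 11, round up to i = 2. First occurrence in the window: #3 on Jun 10, 2027 (2×15 = 30 days in).
Jan 21, 2028 is 255 days after the start; 255 ÷ 15 = 17 remainder 0. Last occurrence in the window: #18 on Jan 21, 2028.
Occurrences #3 through #18: 16 in total.

16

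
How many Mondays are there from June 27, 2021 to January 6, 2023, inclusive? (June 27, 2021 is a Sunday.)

June 27, 2021 is a Sunday; the first Monday on or after it is June 28, 2021 (1 day later).
From June 28, 2021 to January 6, 2023: 186 + 365 + 6 = 557 days (rest of 2021, 2022, to January 6, 2023 in 2023).
557 ÷ 7 = 79 full weeks with remainder 4, so 79 more Mondays after the first → 80.

80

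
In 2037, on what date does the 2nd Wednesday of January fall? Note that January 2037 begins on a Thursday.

14 January 2037

January 2037 begins on a Thursday, so the first Wednesday is January 7 (6 days later).
The 2nd Wednesday is 1 weeks later: 7 + 7 = 14.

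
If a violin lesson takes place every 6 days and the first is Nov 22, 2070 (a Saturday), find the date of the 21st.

Mar 22, 2071

The 21st occurrence is 20 intervals after the first: 20 × 6 = 120 days after Nov 22, 2070.
Nov has 30 days — 8 days to the end of Nov leaves 112.
Dec has 31 days (81 left).
Jan has 31 days (50 left).
Feb has 28 days (22 left).
22 days into Mar → Mar 22, 2071.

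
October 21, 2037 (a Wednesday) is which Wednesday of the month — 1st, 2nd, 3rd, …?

Day 21 falls in week ⌈21/7⌉ of the month.
Days 1–7 hold the 1st Wednesday, 8–14 the 2nd, 15–21 the 3rd, 22–28 the 4th, 29–31 the 5th.
21 is in the range for the 3rd.

3rd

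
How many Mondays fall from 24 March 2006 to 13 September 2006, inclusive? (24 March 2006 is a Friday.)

24 March 2006 is a Friday; the first Monday on or after it is 27 March 2006 (3 days later).
From 27 March 2006 to 13 September 2006: 4 + 30 + 31 + 30 + 31 + 31 + 13 = 170 days (rest of March, April, May, June, July, August, September).
170 ÷ 7 = 24 full weeks with remainder 2, so 24 more Mondays after the first → 25.

25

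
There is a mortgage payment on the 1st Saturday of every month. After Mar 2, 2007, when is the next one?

Mar 3, 2007

Mar 2007 starts on a Thursday, so its 1st Saturday is Mar 3, 2007 (2 days in).
Mar 3, 2007 is after Mar 2, 2007, so that is the next one.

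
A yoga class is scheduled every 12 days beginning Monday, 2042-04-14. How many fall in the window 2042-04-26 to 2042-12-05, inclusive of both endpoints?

19

Occurrences land 12·i days after 2042-04-14 for i = 0, 1, 2, …
2042-04-26 is 12 days after the start; 12 ÷ 12 = 1 remainder 0. First occurrence in the window: #2 on 2042-04-26 (1×12 = 12 days in).
2042-12-05 is 235 days after the start; 235 ÷ 12 = 19 remainder 7. Last occurrence in the window: #20 on 2042-11-28.
Occurrences #2 through #20: 19 in total.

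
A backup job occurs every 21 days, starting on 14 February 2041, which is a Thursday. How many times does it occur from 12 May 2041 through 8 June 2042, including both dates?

Occurrences land 21·i days after 14 February 2041 for i = 0, 1, 2, …
12 May 2041 is 87 days after the start; 87 ÷ 21 = 4 remainder 3; since the remainder is 3, round up to i = 5. First occurrence in the window: #6 on 30 May 2041 (5×21 = 105 days in).
8 June 2042 is 479 days after the start; 479 ÷ 21 = 22 remainder 17. Last occurrence in the window: #23 on 22 May 2042.
Occurrences #6 through #23: 18 in total.

18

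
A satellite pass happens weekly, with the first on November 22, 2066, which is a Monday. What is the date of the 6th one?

The 6th occurrence is 5 intervals after the first: 5 × 7 = 35 days after November 22, 2066.
November has 30 days — 8 days to the end of November leaves 27.
27 days into December → December 27, 2066.

December 27, 2066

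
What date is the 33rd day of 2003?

Feb 2, 2003

Jan has 31 days (33 − 31 = 2 remain).
2 into Feb → Feb 2.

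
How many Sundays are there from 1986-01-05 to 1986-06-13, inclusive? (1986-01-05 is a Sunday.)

1986-01-05 is a Sunday; the first Sunday on or after it is 1986-01-05.
From 1986-01-05 to 1986-06-13: 26 + 28 + 31 + 30 + 31 + 13 = 159 days (rest of January, February, March, April, May, June).
159 ÷ 7 = 22 full weeks with remainder 5, so 22 more Sundays after the first → 23.

23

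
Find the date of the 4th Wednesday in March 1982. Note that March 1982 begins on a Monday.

March 1982 begins on a Monday, so the first Wednesday is March 3 (2 days later).
The 4th Wednesday is 3 weeks later: 3 + 21 = 24.

1982-03-24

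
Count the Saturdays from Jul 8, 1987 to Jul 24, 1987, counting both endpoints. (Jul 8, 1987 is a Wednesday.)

Jul 8, 1987 is a Wednesday; the first Saturday on or after it is Jul 11, 1987 (3 days later).
From Jul 11, 1987 to Jul 24, 1987 is 24 − 11 = 13 days.
13 ÷ 7 = 1 full weeks with remainder 6, so 1 more Saturdays after the first → 2.

2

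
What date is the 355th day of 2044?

January has 31 days (355 − 31 = 324 remain).
February has 29 days (324 − 29 = 295 remain).
March has 31 days (295 − 31 = 264 remain).
April has 30 days (264 − 30 = 234 remain).
May has 31 days (234 − 31 = 203 remain).
June has 30 days (203 − 30 = 173 remain).
July has 31 days (173 − 31 = 142 remain).
August has 31 days (142 − 31 = 111 remain).
September has 30 days (111 − 30 = 81 remain).
October has 31 days (81 − 31 = 50 remain).
November has 30 days (50 − 30 = 20 remain).
20 into December → December 20.

20 December 2044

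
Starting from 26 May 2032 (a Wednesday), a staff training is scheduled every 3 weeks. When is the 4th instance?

28 July 2032

The 4th occurrence is 3 intervals after the first: 3 × 21 = 63 days after 26 May 2032.
May has 31 days — 5 days to the end of May leaves 58.
June has 30 days (28 left).
28 days into July → 28 July 2032.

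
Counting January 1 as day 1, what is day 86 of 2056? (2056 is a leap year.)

Mar 26, 2056

Jan has 31 days (86 − 31 = 55 remain).
Feb has 29 days (55 − 29 = 26 remain).
26 into Mar → Mar 26.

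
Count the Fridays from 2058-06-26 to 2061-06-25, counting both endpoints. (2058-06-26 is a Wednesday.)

157

2058-06-26 is a Wednesday; the first Friday on or after it is 2058-06-28 (2 days later).
From 2058-06-28 to 2061-06-25: 186 + 365 + 366 + 176 = 1093 days (rest of 2058, 2059, 2060, to 2061-06-25 in 2061).
1093 ÷ 7 = 156 full weeks with remainder 1, so 156 more Fridays after the first → 157.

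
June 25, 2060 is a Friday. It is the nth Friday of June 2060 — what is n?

Day 25 falls in week ⌈25/7⌉ of the month.
Days 1–7 hold the 1st Friday, 8–14 the 2nd, 15–21 the 3rd, 22–28 the 4th, 29–31 the 5th.
25 is in the range for the 4th.

4th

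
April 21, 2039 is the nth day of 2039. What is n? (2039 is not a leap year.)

Days in months before April: 31 + 28 + 31 = 90.
Plus 21 days into April → day 111.

111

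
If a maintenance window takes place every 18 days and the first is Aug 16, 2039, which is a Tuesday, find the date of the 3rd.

Sep 21, 2039

The 3rd occurrence is 2 intervals after the first: 2 × 18 = 36 days after Aug 16, 2039.
Aug has 31 days — 15 days to the end of Aug leaves 21.
21 days into Sep → Sep 21, 2039.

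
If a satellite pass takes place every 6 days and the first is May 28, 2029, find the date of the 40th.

The 40th occurrence is 39 intervals after the first: 39 × 6 = 234 days after May 28, 2029.
May has 31 days — 3 days to the end of May leaves 231.
June has 30 days (201 left).
July has 31 days (170 left).
August has 31 days (139 left).
September has 30 days (109 left).
October has 31 days (78 left).
November has 30 days (48 left).
December has 31 days (17 left).
17 days into January → January 17, 2030.

January 17, 2030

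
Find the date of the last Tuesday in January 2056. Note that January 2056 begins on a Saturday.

January 25, 2056

January 2056 begins on a Saturday, so the first Tuesday is January 4 (3 days later).
January 2056 has 31 days. Adding weeks: 4, 11, 18, 25 — the last one ≤ 31 is the 25th.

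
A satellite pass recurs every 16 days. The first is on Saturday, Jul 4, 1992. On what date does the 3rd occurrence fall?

Aug 5, 1992

The 3rd occurrence is 2 intervals after the first: 2 × 16 = 32 days after Jul 4, 1992.
Jul has 31 days — 27 days to the end of Jul leaves 5.
5 days into Aug → Aug 5, 1992.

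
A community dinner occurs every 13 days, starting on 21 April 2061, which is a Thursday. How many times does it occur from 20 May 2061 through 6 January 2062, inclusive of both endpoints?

Occurrences land 13·i days after 21 April 2061 for i = 0, 1, 2, …
20 May 2061 is 29 days after the start; 29 ÷ 13 = 2 remainder 3; since the remainder is 3, round up to i = 3. First occurrence in the window: #4 on 30 May 2061 (3×13 = 39 days in).
6 January 2062 is 260 days after the start; 260 ÷ 13 = 20 remainder 0. Last occurrence in the window: #21 on 6 January 2062.
Occurrences #4 through #21: 18 in total.

18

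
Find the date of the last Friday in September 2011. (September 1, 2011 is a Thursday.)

September 2011 begins on a Thursday, so the first Friday is September 2 (1 day later).
September 2011 has 30 days. Adding weeks: 2, 9, 16, 23, 30 — the last one ≤ 30 is the 30th.

30 September 2011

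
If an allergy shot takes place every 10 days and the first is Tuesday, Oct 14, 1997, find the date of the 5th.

Nov 23, 1997

The 5th occurrence is 4 intervals after the first: 4 × 10 = 40 days after Oct 14, 1997.
Oct has 31 days — 17 days to the end of Oct leaves 23.
23 days into Nov → Nov 23, 1997.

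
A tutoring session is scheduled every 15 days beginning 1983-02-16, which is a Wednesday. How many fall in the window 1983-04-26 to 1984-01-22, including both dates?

18

Occurrences land 15·i days after 1983-02-16 for i = 0, 1, 2, …
1983-04-26 is 69 days after the start; 69 ÷ 15 = 4 remainder 9; since the remainder is 9, round up to i = 5. First occurrence in the window: #6 on 1983-05-02 (5×15 = 75 days in).
1984-01-22 is 340 days after the start; 340 ÷ 15 = 22 remainder 10. Last occurrence in the window: #23 on 1984-01-12.
Occurrences #6 through #23: 18 in total.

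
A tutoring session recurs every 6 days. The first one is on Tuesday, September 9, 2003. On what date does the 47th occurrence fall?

June 11, 2004

The 47th occurrence is 46 intervals after the first: 46 × 6 = 276 days after September 9, 2003.
September has 30 days — 21 days to the end of September leaves 255.
October has 31 days (224 left).
November has 30 days (194 left).
December has 31 days (163 left).
January has 31 days (132 left).
February has 29 days (103 left).
March has 31 days (72 left).
April has 30 days (42 left).
May has 31 days (11 left).
11 days into June → June 11, 2004.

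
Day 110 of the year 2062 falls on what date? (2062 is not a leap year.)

January has 31 days (110 − 31 = 79 remain).
February has 28 days (79 − 28 = 51 remain).
March has 31 days (51 − 31 = 20 remain).
20 into April → April 20.

2062-04-20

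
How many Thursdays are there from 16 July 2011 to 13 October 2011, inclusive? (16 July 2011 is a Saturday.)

13

16 July 2011 is a Saturday; the first Thursday on or after it is 21 July 2011 (5 days later).
From 21 July 2011 to 13 October 2011: 10 + 31 + 30 + 13 = 84 days (rest of July, August, September, October).
84 ÷ 7 = 12 full weeks with remainder 0, so 12 more Thursdays after the first → 13.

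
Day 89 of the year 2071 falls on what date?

Jan has 31 days (89 − 31 = 58 remain).
Feb has 28 days (58 − 28 = 30 remain).
30 into Mar → Mar 30.

Mar 30, 2071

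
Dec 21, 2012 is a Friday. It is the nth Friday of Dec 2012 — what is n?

3rd

Day 21 falls in week ⌈21/7⌉ of the month.
Days 1–7 hold the 1st Friday, 8–14 the 2nd, 15–21 the 3rd, 22–28 the 4th, 29–31 the 5th.
21 is in the range for the 3rd.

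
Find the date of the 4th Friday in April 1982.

1982-04-23

April 1982 begins on a Thursday, so the first Friday is April 2 (1 day later).
The 4th Friday is 3 weeks later: 2 + 21 = 23.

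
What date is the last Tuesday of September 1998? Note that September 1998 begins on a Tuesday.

29 September 1998

September 1998 begins on a Tuesday, so the first Tuesday is September 1.
September 1998 has 30 days. Adding weeks: 1, 8, 15, 22, 29 — the last one ≤ 30 is the 29th.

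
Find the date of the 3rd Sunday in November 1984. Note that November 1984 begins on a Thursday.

18 November 1984

November 1984 begins on a Thursday, so the first Sunday is November 4 (3 days later).
The 3rd Sunday is 2 weeks later: 4 + 14 = 18.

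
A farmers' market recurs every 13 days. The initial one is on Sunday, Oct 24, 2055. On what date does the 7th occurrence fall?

The 7th occurrence is 6 intervals after the first: 6 × 13 = 78 days after Oct 24, 2055.
Oct has 31 days — 7 days to the end of Oct leaves 71.
Nov has 30 days (41 left).
Dec has 31 days (10 left).
10 days into Jan → Jan 10, 2056.

Jan 10, 2056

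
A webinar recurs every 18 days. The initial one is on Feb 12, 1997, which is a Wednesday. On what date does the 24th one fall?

The 24th occurrence is 23 intervals after the first: 23 × 18 = 414 days after Feb 12, 1997.
Feb has 28 days — 16 days to the end of Feb leaves 398.
Mar has 31 days (367 left).
Apr has 30 days (337 left).
May has 31 days (306 left).
Jun has 30 days (276 left).
Jul has 31 days (245 left).
Aug has 31 days (214 left).
Sep has 30 days (184 left).
Oct has 31 days (153 left).
Nov has 30 days (123 left).
Dec has 31 days (92 left).
Jan has 31 days (61 left).
Feb has 28 days (33 left).
Mar has 31 days (2 left).
2 days into Apr → Apr 2, 1998.

Apr 2, 1998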